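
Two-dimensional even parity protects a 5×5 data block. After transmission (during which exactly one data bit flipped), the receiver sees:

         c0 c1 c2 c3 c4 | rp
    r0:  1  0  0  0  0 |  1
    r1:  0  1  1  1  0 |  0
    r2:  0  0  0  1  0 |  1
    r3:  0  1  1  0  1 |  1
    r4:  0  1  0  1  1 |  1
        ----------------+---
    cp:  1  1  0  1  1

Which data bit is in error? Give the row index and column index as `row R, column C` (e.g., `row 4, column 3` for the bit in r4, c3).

Recompute each row's even parity and compare to rp:
  r0: data parity 1, sent rp 1 → ok
  r1: data parity 1, sent rp 0 → mismatch
  r2: data parity 1, sent rp 1 → ok
  r3: data parity 1, sent rp 1 → ok
  r4: data parity 1, sent rp 1 → ok
Recompute each column's even parity and compare to cp:
  c0: data parity 1, sent cp 1 → ok
  c1: data parity 1, sent cp 1 → ok
  c2: data parity 0, sent cp 0 → ok
  c3: data parity 1, sent cp 1 → ok
  c4: data parity 0, sent cp 1 → mismatch
Exactly one row (r1) and one column (c4) fail → the flipped bit is at their intersection.

row 1, column 4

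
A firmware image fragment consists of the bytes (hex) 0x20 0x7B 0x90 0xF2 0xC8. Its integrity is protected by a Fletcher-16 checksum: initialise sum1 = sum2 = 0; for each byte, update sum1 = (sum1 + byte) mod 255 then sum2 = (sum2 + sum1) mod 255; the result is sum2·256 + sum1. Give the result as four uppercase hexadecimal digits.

EEE7

Running sums (mod 255):
  after byte 0 (0x20): sum1=32, sum2=32
  after byte 1 (0x7B): sum1=155, sum2=187
  after byte 2 (0x90): sum1=44, sum2=231
  after byte 3 (0xF2): sum1=31, sum2=7
  after byte 4 (0xC8): sum1=231, sum2=238
Checksum = sum2·256 + sum1 = 238·256 + 231 = 61159 = 0xEEE7.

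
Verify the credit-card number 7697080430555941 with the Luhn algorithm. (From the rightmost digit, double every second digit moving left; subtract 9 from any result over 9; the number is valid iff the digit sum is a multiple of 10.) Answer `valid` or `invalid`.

valid

From the right, keep odd positions and double even positions (subtract 9 from any doubled value over 9):
  doubled (positions 2,4,...): 8 1 1 6 0 0 9 5 → sum 30
  kept (positions 1,3,...): 1 9 5 0 4 8 7 6 → sum 40
Total = 70.
70 mod 10 = 0, so the number is valid.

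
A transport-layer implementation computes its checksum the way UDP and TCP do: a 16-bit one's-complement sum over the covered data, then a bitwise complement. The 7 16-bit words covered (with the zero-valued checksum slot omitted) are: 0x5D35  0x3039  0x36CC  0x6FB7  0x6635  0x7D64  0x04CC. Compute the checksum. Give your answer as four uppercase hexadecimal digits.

E3A7

One's-complement addition (fold any carry out of bit 15 back into bit 0):
  0x5D35 + 0x3039 = 0x08D6E
  0x8D6E + 0x36CC = 0x0C43A
  0xC43A + 0x6FB7 = 0x133F1 → wrap carry → 0x33F2
  0x33F2 + 0x6635 = 0x09A27
  0x9A27 + 0x7D64 = 0x1178B → wrap carry → 0x178C
  0x178C + 0x04CC = 0x01C58
One's-complement sum = 0x1C58.
Checksum = ~0x1C58 & 0xFFFF = 0xE3A7.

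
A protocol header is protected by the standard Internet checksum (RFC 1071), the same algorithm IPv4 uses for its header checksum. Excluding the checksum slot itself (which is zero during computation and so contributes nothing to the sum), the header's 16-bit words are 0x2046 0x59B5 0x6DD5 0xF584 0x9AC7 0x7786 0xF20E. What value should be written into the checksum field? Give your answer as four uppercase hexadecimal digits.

1E4D

One's-complement addition (fold any carry out of bit 15 back into bit 0):
  0x2046 + 0x59B5 = 0x079FB
  0x79FB + 0x6DD5 = 0x0E7D0
  0xE7D0 + 0xF584 = 0x1DD54 → wrap carry → 0xDD55
  0xDD55 + 0x9AC7 = 0x1781C → wrap carry → 0x781D
  0x781D + 0x7786 = 0x0EFA3
  0xEFA3 + 0xF20E = 0x1E1B1 → wrap carry → 0xE1B2
One's-complement sum = 0xE1B2.
Checksum = ~0xE1B2 & 0xFFFF = 0x1E4D.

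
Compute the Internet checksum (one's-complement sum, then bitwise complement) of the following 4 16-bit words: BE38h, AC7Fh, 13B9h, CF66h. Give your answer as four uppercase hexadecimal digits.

B227

One's-complement addition (fold any carry out of bit 15 back into bit 0):
  0xBE38 + 0xAC7F = 0x16AB7 → wrap carry → 0x6AB8
  0x6AB8 + 0x13B9 = 0x07E71
  0x7E71 + 0xCF66 = 0x14DD7 → wrap carry → 0x4DD8
One's-complement sum = 0x4DD8.
Checksum = ~0x4DD8 & 0xFFFF = 0xB227.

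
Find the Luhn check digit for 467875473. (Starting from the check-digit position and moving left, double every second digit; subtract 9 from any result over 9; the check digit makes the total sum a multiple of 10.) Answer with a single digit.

Partial digits right→left: 3 7 4 5 7 8 7 6 4
Double every second digit counting from the check-digit position (so the 1st, 3rd, 5th, ... of the partial from the right).
  doubled (with −9 where >9): 6 8 5 5 8 → sum 32
  kept as-is: 7 5 8 6 → sum 26
Total = 32 + 26 = 58.
Check digit = (10 − (58 mod 10)) mod 10 = 2.

2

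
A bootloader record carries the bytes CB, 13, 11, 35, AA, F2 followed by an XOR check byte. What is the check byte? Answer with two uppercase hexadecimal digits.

XOR the bytes together:
  start with 0xCB
  0xCB ⊕ 0x13 = 0xD8
  0xD8 ⊕ 0x11 = 0xC9
  0xC9 ⊕ 0x35 = 0xFC
  0xFC ⊕ 0xAA = 0x56
  0x56 ⊕ 0xF2 = 0xA4

A4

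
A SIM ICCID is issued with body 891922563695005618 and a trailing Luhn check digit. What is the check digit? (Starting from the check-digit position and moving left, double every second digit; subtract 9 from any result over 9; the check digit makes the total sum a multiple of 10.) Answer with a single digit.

Partial digits right→left: 8 1 6 5 0 0 5 9 6 3 6 5 2 2 9 1 9 8
Double every second digit counting from the check-digit position (so the 1st, 3rd, 5th, ... of the partial from the right).
  doubled (with −9 where >9): 7 3 0 1 3 3 4 9 9 → sum 39
  kept as-is: 1 5 0 9 3 5 2 1 8 → sum 34
Total = 39 + 34 = 73.
Check digit = (10 − (73 mod 10)) mod 10 = 7.

7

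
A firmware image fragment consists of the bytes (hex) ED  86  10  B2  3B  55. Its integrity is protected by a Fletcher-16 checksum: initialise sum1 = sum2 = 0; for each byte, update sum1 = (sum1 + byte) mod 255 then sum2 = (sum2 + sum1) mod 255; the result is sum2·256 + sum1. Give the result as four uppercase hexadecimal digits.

58C7

Running sums (mod 255):
  after byte 0 (ED): sum1=237, sum2=237
  after byte 1 (86): sum1=116, sum2=98
  after byte 2 (10): sum1=132, sum2=230
  after byte 3 (B2): sum1=55, sum2=30
  after byte 4 (3B): sum1=114, sum2=144
  after byte 5 (55): sum1=199, sum2=88
Checksum = sum2·256 + sum1 = 88·256 + 199 = 22727 = 0x58C7.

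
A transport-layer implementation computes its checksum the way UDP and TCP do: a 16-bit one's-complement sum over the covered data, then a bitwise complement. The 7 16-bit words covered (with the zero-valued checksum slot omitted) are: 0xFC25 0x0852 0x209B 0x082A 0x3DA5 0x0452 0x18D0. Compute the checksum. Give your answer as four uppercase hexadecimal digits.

One's-complement addition (fold any carry out of bit 15 back into bit 0):
  0xFC25 + 0x0852 = 0x10477 → wrap carry → 0x0478
  0x0478 + 0x209B = 0x02513
  0x2513 + 0x082A = 0x02D3D
  0x2D3D + 0x3DA5 = 0x06AE2
  0x6AE2 + 0x0452 = 0x06F34
  0x6F34 + 0x18D0 = 0x08804
One's-complement sum = 0x8804.
Checksum = ~0x8804 & 0xFFFF = 0x77FB.

77FB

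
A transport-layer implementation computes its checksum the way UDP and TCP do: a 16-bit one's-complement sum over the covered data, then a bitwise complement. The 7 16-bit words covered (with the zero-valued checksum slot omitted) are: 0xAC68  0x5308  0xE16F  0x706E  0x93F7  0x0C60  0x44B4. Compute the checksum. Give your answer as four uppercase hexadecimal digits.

One's-complement addition (fold any carry out of bit 15 back into bit 0):
  0xAC68 + 0x5308 = 0x0FF70
  0xFF70 + 0xE16F = 0x1E0DF → wrap carry → 0xE0E0
  0xE0E0 + 0x706E = 0x1514E → wrap carry → 0x514F
  0x514F + 0x93F7 = 0x0E546
  0xE546 + 0x0C60 = 0x0F1A6
  0xF1A6 + 0x44B4 = 0x1365A → wrap carry → 0x365B
One's-complement sum = 0x365B.
Checksum = ~0x365B & 0xFFFF = 0xC9A4.

C9A4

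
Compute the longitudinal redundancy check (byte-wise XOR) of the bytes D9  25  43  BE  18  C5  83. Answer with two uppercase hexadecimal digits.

XOR the bytes together:
  start with 0xD9
  0xD9 ⊕ 0x25 = 0xFC
  0xFC ⊕ 0x43 = 0xBF
  0xBF ⊕ 0xBE = 0x01
  0x01 ⊕ 0x18 = 0x19
  0x19 ⊕ 0xC5 = 0xDC
  0xDC ⊕ 0x83 = 0x5F

5F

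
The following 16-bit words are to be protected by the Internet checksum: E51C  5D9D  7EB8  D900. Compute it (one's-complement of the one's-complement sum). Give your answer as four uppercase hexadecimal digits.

One's-complement addition (fold any carry out of bit 15 back into bit 0):
  0xE51C + 0x5D9D = 0x142B9 → wrap carry → 0x42BA
  0x42BA + 0x7EB8 = 0x0C172
  0xC172 + 0xD900 = 0x19A72 → wrap carry → 0x9A73
One's-complement sum = 0x9A73.
Checksum = ~0x9A73 & 0xFFFF = 0x658C.

658C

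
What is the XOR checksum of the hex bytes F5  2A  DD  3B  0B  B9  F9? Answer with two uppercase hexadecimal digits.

XOR the bytes together:
  start with 0xF5
  0xF5 ⊕ 0x2A = 0xDF
  0xDF ⊕ 0xDD = 0x02
  0x02 ⊕ 0x3B = 0x39
  0x39 ⊕ 0x0B = 0x32
  0x32 ⊕ 0xB9 = 0x8B
  0x8B ⊕ 0xF9 = 0x72

72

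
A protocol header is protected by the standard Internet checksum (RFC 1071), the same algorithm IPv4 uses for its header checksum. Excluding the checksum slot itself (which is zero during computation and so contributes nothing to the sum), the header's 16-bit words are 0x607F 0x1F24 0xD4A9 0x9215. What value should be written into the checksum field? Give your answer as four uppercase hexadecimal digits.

199D

One's-complement addition (fold any carry out of bit 15 back into bit 0):
  0x607F + 0x1F24 = 0x07FA3
  0x7FA3 + 0xD4A9 = 0x1544C → wrap carry → 0x544D
  0x544D + 0x9215 = 0x0E662
One's-complement sum = 0xE662.
Checksum = ~0xE662 & 0xFFFF = 0x199D.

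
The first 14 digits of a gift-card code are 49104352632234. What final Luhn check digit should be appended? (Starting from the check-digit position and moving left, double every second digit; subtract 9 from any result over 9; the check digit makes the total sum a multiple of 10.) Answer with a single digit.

8

Partial digits right→left: 4 3 2 2 3 6 2 5 3 4 0 1 9 4
Double every second digit counting from the check-digit position (so the 1st, 3rd, 5th, ... of the partial from the right).
  doubled (with −9 where >9): 8 4 6 4 6 0 9 → sum 37
  kept as-is: 3 2 6 5 4 1 4 → sum 25
Total = 37 + 25 = 62.
Check digit = (10 − (62 mod 10)) mod 10 = 8.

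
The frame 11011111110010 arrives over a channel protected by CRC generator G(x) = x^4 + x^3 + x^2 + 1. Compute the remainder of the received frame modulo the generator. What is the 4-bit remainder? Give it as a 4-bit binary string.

Modulo-2 division of 11011111110010 by 11101:
  pos 0: 11011 XOR 11101 = 00110
  pos 2: 11011 XOR 11101 = 00110
  pos 4: 11011 XOR 11101 = 00110
  pos 6: 11010 XOR 11101 = 00111
  pos 8: 11101 XOR 11101 = 00000
Remainder = 0000 (zero — the frame passes the CRC check).

0000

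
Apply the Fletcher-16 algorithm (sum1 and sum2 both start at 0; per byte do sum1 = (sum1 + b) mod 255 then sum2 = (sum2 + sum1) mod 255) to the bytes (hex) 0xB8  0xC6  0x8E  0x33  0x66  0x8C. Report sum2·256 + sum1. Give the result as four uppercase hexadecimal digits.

6334

Running sums (mod 255):
  after byte 0 (0xB8): sum1=184, sum2=184
  after byte 1 (0xC6): sum1=127, sum2=56
  after byte 2 (0x8E): sum1=14, sum2=70
  after byte 3 (0x33): sum1=65, sum2=135
  after byte 4 (0x66): sum1=167, sum2=47
  after byte 5 (0x8C): sum1=52, sum2=99
Checksum = sum2·256 + sum1 = 99·256 + 52 = 25396 = 0x6334.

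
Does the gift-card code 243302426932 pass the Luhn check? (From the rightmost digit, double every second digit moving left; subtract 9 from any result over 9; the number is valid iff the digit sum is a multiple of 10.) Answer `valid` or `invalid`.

invalid

From the right, keep odd positions and double even positions (subtract 9 from any doubled value over 9):
  doubled (positions 2,4,...): 6 3 8 0 6 4 → sum 27
  kept (positions 1,3,...): 2 9 2 2 3 4 → sum 22
Total = 49.
49 mod 10 = 9, so the number is invalid.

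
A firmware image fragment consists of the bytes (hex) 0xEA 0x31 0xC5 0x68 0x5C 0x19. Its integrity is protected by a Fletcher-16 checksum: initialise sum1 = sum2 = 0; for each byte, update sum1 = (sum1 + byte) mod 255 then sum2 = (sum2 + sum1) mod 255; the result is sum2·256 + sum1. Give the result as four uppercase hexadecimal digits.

Running sums (mod 255):
  after byte 0 (0xEA): sum1=234, sum2=234
  after byte 1 (0x31): sum1=28, sum2=7
  after byte 2 (0xC5): sum1=225, sum2=232
  after byte 3 (0x68): sum1=74, sum2=51
  after byte 4 (0x5C): sum1=166, sum2=217
  after byte 5 (0x19): sum1=191, sum2=153
Checksum = sum2·256 + sum1 = 153·256 + 191 = 39359 = 0x99BF.

99BF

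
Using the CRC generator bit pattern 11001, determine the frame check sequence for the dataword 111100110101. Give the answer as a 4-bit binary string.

Append 4 zeros: 1111001101010000. Divide by 11001 (XOR where the leading bit is 1):
  pos 0: 11110 XOR 11001 = 00111
  pos 2: 11101 XOR 11001 = 00100
  pos 4: 10010 XOR 11001 = 01011
  pos 5: 10111 XOR 11001 = 01110
  pos 6: 11100 XOR 11001 = 00101
  pos 8: 10110 XOR 11001 = 01111
  pos 9: 11110 XOR 11001 = 00111
  pos 11: 11100 XOR 11001 = 00101
Remainder (last 4 bits) = 0101. This is the CRC / FCS.

0101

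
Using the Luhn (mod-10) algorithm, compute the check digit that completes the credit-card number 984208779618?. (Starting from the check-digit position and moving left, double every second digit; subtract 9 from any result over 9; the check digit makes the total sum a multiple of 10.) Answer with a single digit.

7

Partial digits right→left: 8 1 6 9 7 7 8 0 2 4 8 9
Double every second digit counting from the check-digit position (so the 1st, 3rd, 5th, ... of the partial from the right).
  doubled (with −9 where >9): 7 3 5 7 4 7 → sum 33
  kept as-is: 1 9 7 0 4 9 → sum 30
Total = 33 + 30 = 63.
Check digit = (10 − (63 mod 10)) mod 10 = 7.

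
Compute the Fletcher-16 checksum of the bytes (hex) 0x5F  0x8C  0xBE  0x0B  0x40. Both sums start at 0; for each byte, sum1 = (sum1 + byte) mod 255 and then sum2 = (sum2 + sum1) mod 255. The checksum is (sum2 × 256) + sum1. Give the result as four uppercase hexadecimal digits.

A1F5

Running sums (mod 255):
  after byte 0 (0x5F): sum1=95, sum2=95
  after byte 1 (0x8C): sum1=235, sum2=75
  after byte 2 (0xBE): sum1=170, sum2=245
  after byte 3 (0x0B): sum1=181, sum2=171
  after byte 4 (0x40): sum1=245, sum2=161
Checksum = sum2·256 + sum1 = 161·256 + 245 = 41461 = 0xA1F5.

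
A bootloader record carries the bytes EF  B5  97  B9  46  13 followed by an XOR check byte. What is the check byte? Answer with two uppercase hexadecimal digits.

XOR the bytes together:
  start with 0xEF
  0xEF ⊕ 0xB5 = 0x5A
  0x5A ⊕ 0x97 = 0xCD
  0xCD ⊕ 0xB9 = 0x74
  0x74 ⊕ 0x46 = 0x32
  0x32 ⊕ 0x13 = 0x21

21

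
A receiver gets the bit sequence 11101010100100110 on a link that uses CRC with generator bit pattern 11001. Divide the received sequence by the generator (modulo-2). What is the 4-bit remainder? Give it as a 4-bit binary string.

0101

Modulo-2 division of 11101010100100110 by 11001:
  pos 0: 11101 XOR 11001 = 00100
  pos 2: 10001 XOR 11001 = 01000
  pos 3: 10000 XOR 11001 = 01001
  pos 4: 10011 XOR 11001 = 01010
  pos 5: 10100 XOR 11001 = 01101
  pos 6: 11010 XOR 11001 = 00011
  pos 9: 11100 XOR 11001 = 00101
  pos 11: 10111 XOR 11001 = 01110
  pos 12: 11100 XOR 11001 = 00101
Remainder = 0101 (nonzero — an error is detected).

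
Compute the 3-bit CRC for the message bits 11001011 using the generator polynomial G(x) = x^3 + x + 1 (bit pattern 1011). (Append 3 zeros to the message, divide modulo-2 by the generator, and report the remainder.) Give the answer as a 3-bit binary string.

111

Append 3 zeros: 11001011000. Divide by 1011 (XOR where the leading bit is 1):
  pos 0: 1100 XOR 1011 = 0111
  pos 1: 1111 XOR 1011 = 0100
  pos 2: 1000 XOR 1011 = 0011
  pos 4: 1111 XOR 1011 = 0100
  pos 5: 1000 XOR 1011 = 0011
  pos 7: 1100 XOR 1011 = 0111
Remainder (last 3 bits) = 111. This is the CRC / FCS.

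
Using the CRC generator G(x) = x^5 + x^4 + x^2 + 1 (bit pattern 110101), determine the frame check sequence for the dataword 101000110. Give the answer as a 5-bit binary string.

Append 5 zeros: 10100011000000. Divide by 110101 (XOR where the leading bit is 1):
  pos 0: 101000 XOR 110101 = 011101
  pos 1: 111011 XOR 110101 = 001110
  pos 3: 111010 XOR 110101 = 001111
  pos 5: 111100 XOR 110101 = 001001
  pos 7: 100100 XOR 110101 = 010001
  pos 8: 100010 XOR 110101 = 010111
Remainder (last 5 bits) = 10111. This is the CRC / FCS.

10111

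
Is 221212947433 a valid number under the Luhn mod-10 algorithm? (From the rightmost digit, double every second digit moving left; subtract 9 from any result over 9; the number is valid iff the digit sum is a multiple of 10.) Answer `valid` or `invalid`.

From the right, keep odd positions and double even positions (subtract 9 from any doubled value over 9):
  doubled (positions 2,4,...): 6 5 9 2 2 4 → sum 28
  kept (positions 1,3,...): 3 4 4 2 2 2 → sum 17
Total = 45.
45 mod 10 = 5, so the number is invalid.

invalid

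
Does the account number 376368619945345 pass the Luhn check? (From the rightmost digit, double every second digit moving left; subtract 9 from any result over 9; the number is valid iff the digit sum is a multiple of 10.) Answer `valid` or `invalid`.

From the right, keep odd positions and double even positions (subtract 9 from any doubled value over 9):
  doubled (positions 2,4,...): 8 1 9 2 7 6 5 → sum 38
  kept (positions 1,3,...): 5 3 4 9 6 6 6 3 → sum 42
Total = 80.
80 mod 10 = 0, so the number is valid.

valid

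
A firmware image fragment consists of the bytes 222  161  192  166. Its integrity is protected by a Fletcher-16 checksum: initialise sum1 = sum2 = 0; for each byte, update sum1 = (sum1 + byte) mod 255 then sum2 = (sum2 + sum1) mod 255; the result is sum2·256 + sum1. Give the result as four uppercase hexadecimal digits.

88E7

Running sums (mod 255):
  after byte 0 (222): sum1=222, sum2=222
  after byte 1 (161): sum1=128, sum2=95
  after byte 2 (192): sum1=65, sum2=160
  after byte 3 (166): sum1=231, sum2=136
Checksum = sum2·256 + sum1 = 136·256 + 231 = 35047 = 0x88E7.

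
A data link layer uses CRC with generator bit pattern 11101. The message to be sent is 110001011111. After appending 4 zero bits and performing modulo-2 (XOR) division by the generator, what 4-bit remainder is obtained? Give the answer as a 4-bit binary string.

Append 4 zeros: 1100010111110000. Divide by 11101 (XOR where the leading bit is 1):
  pos 0: 11000 XOR 11101 = 00101
  pos 2: 10110 XOR 11101 = 01011
  pos 3: 10111 XOR 11101 = 01010
  pos 4: 10101 XOR 11101 = 01000
  pos 5: 10001 XOR 11101 = 01100
  pos 6: 11001 XOR 11101 = 00100
  pos 8: 10010 XOR 11101 = 01111
  pos 9: 11110 XOR 11101 = 00011
Remainder (last 4 bits) = 1100. This is the CRC / FCS.

1100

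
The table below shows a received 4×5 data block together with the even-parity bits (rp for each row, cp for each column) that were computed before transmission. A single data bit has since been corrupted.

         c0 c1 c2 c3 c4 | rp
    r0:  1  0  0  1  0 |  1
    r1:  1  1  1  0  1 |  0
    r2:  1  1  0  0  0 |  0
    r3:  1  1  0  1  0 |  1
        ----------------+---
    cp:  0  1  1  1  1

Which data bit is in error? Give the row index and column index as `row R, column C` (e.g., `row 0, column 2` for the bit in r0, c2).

row 0, column 3

Recompute each row's even parity and compare to rp:
  r0: data parity 0, sent rp 1 → mismatch
  r1: data parity 0, sent rp 0 → ok
  r2: data parity 0, sent rp 0 → ok
  r3: data parity 1, sent rp 1 → ok
Recompute each column's even parity and compare to cp:
  c0: data parity 0, sent cp 0 → ok
  c1: data parity 1, sent cp 1 → ok
  c2: data parity 1, sent cp 1 → ok
  c3: data parity 0, sent cp 1 → mismatch
  c4: data parity 1, sent cp 1 → ok
Exactly one row (r0) and one column (c3) fail → the flipped bit is at their intersection.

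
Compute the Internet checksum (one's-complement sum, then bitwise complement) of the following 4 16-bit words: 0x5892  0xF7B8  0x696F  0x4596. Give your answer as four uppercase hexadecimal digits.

One's-complement addition (fold any carry out of bit 15 back into bit 0):
  0x5892 + 0xF7B8 = 0x1504A → wrap carry → 0x504B
  0x504B + 0x696F = 0x0B9BA
  0xB9BA + 0x4596 = 0x0FF50
One's-complement sum = 0xFF50.
Checksum = ~0xFF50 & 0xFFFF = 0x00AF.

00AF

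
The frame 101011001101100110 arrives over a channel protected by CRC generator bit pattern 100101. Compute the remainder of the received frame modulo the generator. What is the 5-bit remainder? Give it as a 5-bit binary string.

00000

Modulo-2 division of 101011001101100110 by 100101:
  pos 0: 101011 XOR 100101 = 001110
  pos 2: 111000 XOR 100101 = 011101
  pos 3: 111011 XOR 100101 = 011110
  pos 4: 111101 XOR 100101 = 011000
  pos 5: 110000 XOR 100101 = 010101
  pos 6: 101011 XOR 100101 = 001110
  pos 8: 111010 XOR 100101 = 011111
  pos 9: 111110 XOR 100101 = 011011
  pos 10: 110111 XOR 100101 = 010010
  pos 11: 100101 XOR 100101 = 000000
Remainder = 00000 (zero — the frame passes the CRC check).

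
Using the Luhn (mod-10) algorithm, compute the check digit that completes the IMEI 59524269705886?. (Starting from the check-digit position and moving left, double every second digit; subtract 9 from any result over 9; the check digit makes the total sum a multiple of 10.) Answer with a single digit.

4

Partial digits right→left: 6 8 8 5 0 7 9 6 2 4 2 5 9 5
Double every second digit counting from the check-digit position (so the 1st, 3rd, 5th, ... of the partial from the right).
  doubled (with −9 where >9): 3 7 0 9 4 4 9 → sum 36
  kept as-is: 8 5 7 6 4 5 5 → sum 40
Total = 36 + 40 = 76.
Check digit = (10 − (76 mod 10)) mod 10 = 4.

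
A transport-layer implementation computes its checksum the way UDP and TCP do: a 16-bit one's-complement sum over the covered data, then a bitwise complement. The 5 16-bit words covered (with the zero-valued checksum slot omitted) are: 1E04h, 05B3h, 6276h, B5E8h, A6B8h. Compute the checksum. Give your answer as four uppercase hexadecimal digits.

One's-complement addition (fold any carry out of bit 15 back into bit 0):
  0x1E04 + 0x05B3 = 0x023B7
  0x23B7 + 0x6276 = 0x0862D
  0x862D + 0xB5E8 = 0x13C15 → wrap carry → 0x3C16
  0x3C16 + 0xA6B8 = 0x0E2CE
One's-complement sum = 0xE2CE.
Checksum = ~0xE2CE & 0xFFFF = 0x1D31.

1D31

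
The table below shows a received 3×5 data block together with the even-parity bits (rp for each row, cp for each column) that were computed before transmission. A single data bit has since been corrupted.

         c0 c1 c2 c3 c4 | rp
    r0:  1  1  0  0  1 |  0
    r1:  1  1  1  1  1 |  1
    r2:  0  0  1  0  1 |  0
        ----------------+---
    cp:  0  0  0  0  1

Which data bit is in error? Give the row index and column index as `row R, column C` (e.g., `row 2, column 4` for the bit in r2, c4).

Recompute each row's even parity and compare to rp:
  r0: data parity 1, sent rp 0 → mismatch
  r1: data parity 1, sent rp 1 → ok
  r2: data parity 0, sent rp 0 → ok
Recompute each column's even parity and compare to cp:
  c0: data parity 0, sent cp 0 → ok
  c1: data parity 0, sent cp 0 → ok
  c2: data parity 0, sent cp 0 → ok
  c3: data parity 1, sent cp 0 → mismatch
  c4: data parity 1, sent cp 1 → ok
Exactly one row (r0) and one column (c3) fail → the flipped bit is at their intersection.

row 0, column 3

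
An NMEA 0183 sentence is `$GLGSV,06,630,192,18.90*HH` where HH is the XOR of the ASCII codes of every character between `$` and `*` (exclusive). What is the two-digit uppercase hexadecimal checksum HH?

6E

XOR the ASCII codes of the payload characters:
  'G' = 0x47 → acc = 0x47
  'L' = 0x4C → acc = 0x0B
  'G' = 0x47 → acc = 0x4C
  'S' = 0x53 → acc = 0x1F
  'V' = 0x56 → acc = 0x49
  ',' = 0x2C → acc = 0x65
  '0' = 0x30 → acc = 0x55
  '6' = 0x36 → acc = 0x63
  ',' = 0x2C → acc = 0x4F
  '6' = 0x36 → acc = 0x79
  '3' = 0x33 → acc = 0x4A
  '0' = 0x30 → acc = 0x7A
  ',' = 0x2C → acc = 0x56
  '1' = 0x31 → acc = 0x67
  '9' = 0x39 → acc = 0x5E
  '2' = 0x32 → acc = 0x6C
  ',' = 0x2C → acc = 0x40
  '1' = 0x31 → acc = 0x71
  '8' = 0x38 → acc = 0x49
  '.' = 0x2E → acc = 0x67
  '9' = 0x39 → acc = 0x5E
  '0' = 0x30 → acc = 0x6E
Checksum = 0x6E.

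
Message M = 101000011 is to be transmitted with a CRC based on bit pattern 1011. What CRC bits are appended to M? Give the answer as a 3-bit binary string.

Append 3 zeros: 101000011000. Divide by 1011 (XOR where the leading bit is 1):
  pos 0: 1010 XOR 1011 = 0001
  pos 3: 1000 XOR 1011 = 0011
  pos 5: 1111 XOR 1011 = 0100
  pos 6: 1000 XOR 1011 = 0011
  pos 8: 1100 XOR 1011 = 0111
Remainder (last 3 bits) = 111. This is the CRC / FCS.

111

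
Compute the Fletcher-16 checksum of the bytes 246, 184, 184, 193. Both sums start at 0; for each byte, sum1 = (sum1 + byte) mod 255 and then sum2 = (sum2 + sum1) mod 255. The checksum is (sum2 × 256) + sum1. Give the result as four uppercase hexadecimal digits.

392A

Running sums (mod 255):
  after byte 0 (246): sum1=246, sum2=246
  after byte 1 (184): sum1=175, sum2=166
  after byte 2 (184): sum1=104, sum2=15
  after byte 3 (193): sum1=42, sum2=57
Checksum = sum2·256 + sum1 = 57·256 + 42 = 14634 = 0x392A.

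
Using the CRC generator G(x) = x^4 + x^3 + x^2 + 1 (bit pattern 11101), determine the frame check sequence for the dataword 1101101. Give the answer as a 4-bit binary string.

Append 4 zeros: 11011010000. Divide by 11101 (XOR where the leading bit is 1):
  pos 0: 11011 XOR 11101 = 00110
  pos 2: 11001 XOR 11101 = 00100
  pos 4: 10000 XOR 11101 = 01101
  pos 5: 11010 XOR 11101 = 00111
Remainder (last 4 bits) = 1110. This is the CRC / FCS.

1110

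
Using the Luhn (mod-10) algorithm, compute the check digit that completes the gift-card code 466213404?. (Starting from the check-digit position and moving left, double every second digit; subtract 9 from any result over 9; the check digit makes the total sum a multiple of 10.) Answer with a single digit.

0

Partial digits right→left: 4 0 4 3 1 2 6 6 4
Double every second digit counting from the check-digit position (so the 1st, 3rd, 5th, ... of the partial from the right).
  doubled (with −9 where >9): 8 8 2 3 8 → sum 29
  kept as-is: 0 3 2 6 → sum 11
Total = 29 + 11 = 40.
Check digit = (10 − (40 mod 10)) mod 10 = 0.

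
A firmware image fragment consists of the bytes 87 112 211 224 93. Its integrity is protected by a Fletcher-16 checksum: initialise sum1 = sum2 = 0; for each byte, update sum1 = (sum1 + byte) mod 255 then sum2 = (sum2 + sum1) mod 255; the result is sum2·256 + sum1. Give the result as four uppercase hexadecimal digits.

Running sums (mod 255):
  after byte 0 (87): sum1=87, sum2=87
  after byte 1 (112): sum1=199, sum2=31
  after byte 2 (211): sum1=155, sum2=186
  after byte 3 (224): sum1=124, sum2=55
  after byte 4 (93): sum1=217, sum2=17
Checksum = sum2·256 + sum1 = 17·256 + 217 = 4569 = 0x11D9.

11D9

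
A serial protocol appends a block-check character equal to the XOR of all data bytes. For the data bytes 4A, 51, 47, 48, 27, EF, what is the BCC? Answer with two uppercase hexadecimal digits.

XOR the bytes together:
  start with 0x4A
  0x4A ⊕ 0x51 = 0x1B
  0x1B ⊕ 0x47 = 0x5C
  0x5C ⊕ 0x48 = 0x14
  0x14 ⊕ 0x27 = 0x33
  0x33 ⊕ 0xEF = 0xDC

DC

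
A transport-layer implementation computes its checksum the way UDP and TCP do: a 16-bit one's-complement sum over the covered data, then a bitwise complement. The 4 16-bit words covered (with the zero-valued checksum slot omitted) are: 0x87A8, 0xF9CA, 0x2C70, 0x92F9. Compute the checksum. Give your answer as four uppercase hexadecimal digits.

One's-complement addition (fold any carry out of bit 15 back into bit 0):
  0x87A8 + 0xF9CA = 0x18172 → wrap carry → 0x8173
  0x8173 + 0x2C70 = 0x0ADE3
  0xADE3 + 0x92F9 = 0x140DC → wrap carry → 0x40DD
One's-complement sum = 0x40DD.
Checksum = ~0x40DD & 0xFFFF = 0xBF22.

BF22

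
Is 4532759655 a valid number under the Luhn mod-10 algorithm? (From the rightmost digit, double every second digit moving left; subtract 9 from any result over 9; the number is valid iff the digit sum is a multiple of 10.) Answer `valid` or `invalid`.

From the right, keep odd positions and double even positions (subtract 9 from any doubled value over 9):
  doubled (positions 2,4,...): 1 9 5 6 8 → sum 29
  kept (positions 1,3,...): 5 6 5 2 5 → sum 23
Total = 52.
52 mod 10 = 2, so the number is invalid.

invalid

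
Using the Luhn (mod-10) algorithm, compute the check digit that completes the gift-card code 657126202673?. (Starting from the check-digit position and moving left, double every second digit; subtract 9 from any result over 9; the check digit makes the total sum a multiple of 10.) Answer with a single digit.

9

Partial digits right→left: 3 7 6 2 0 2 6 2 1 7 5 6
Double every second digit counting from the check-digit position (so the 1st, 3rd, 5th, ... of the partial from the right).
  doubled (with −9 where >9): 6 3 0 3 2 1 → sum 15
  kept as-is: 7 2 2 2 7 6 → sum 26
Total = 15 + 26 = 41.
Check digit = (10 − (41 mod 10)) mod 10 = 9.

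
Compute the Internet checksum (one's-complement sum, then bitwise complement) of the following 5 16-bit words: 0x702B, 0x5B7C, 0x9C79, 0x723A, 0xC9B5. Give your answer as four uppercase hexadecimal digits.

One's-complement addition (fold any carry out of bit 15 back into bit 0):
  0x702B + 0x5B7C = 0x0CBA7
  0xCBA7 + 0x9C79 = 0x16820 → wrap carry → 0x6821
  0x6821 + 0x723A = 0x0DA5B
  0xDA5B + 0xC9B5 = 0x1A410 → wrap carry → 0xA411
One's-complement sum = 0xA411.
Checksum = ~0xA411 & 0xFFFF = 0x5BEE.

5BEE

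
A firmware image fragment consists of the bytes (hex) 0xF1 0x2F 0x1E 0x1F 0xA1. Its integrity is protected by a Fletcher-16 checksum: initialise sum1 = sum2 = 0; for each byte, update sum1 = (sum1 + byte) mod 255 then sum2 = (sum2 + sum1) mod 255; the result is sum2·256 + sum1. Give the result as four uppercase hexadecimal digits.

Running sums (mod 255):
  after byte 0 (0xF1): sum1=241, sum2=241
  after byte 1 (0x2F): sum1=33, sum2=19
  after byte 2 (0x1E): sum1=63, sum2=82
  after byte 3 (0x1F): sum1=94, sum2=176
  after byte 4 (0xA1): sum1=0, sum2=176
Checksum = sum2·256 + sum1 = 176·256 + 0 = 45056 = 0xB000.

B000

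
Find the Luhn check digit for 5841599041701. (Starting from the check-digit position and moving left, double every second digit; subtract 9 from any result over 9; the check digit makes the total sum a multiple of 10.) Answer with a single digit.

7

Partial digits right→left: 1 0 7 1 4 0 9 9 5 1 4 8 5
Double every second digit counting from the check-digit position (so the 1st, 3rd, 5th, ... of the partial from the right).
  doubled (with −9 where >9): 2 5 8 9 1 8 1 → sum 34
  kept as-is: 0 1 0 9 1 8 → sum 19
Total = 34 + 19 = 53.
Check digit = (10 − (53 mod 10)) mod 10 = 7.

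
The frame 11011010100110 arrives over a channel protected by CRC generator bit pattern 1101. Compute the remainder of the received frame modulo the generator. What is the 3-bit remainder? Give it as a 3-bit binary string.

000

Modulo-2 division of 11011010100110 by 1101:
  pos 0: 1101 XOR 1101 = 0000
  pos 4: 1010 XOR 1101 = 0111
  pos 5: 1111 XOR 1101 = 0010
  pos 7: 1000 XOR 1101 = 0101
  pos 8: 1011 XOR 1101 = 0110
  pos 9: 1101 XOR 1101 = 0000
Remainder = 000 (zero — the frame passes the CRC check).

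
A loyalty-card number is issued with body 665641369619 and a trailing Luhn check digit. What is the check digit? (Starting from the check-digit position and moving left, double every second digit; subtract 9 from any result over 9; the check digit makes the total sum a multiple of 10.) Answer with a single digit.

Partial digits right→left: 9 1 6 9 6 3 1 4 6 5 6 6
Double every second digit counting from the check-digit position (so the 1st, 3rd, 5th, ... of the partial from the right).
  doubled (with −9 where >9): 9 3 3 2 3 3 → sum 23
  kept as-is: 1 9 3 4 5 6 → sum 28
Total = 23 + 28 = 51.
Check digit = (10 − (51 mod 10)) mod 10 = 9.

9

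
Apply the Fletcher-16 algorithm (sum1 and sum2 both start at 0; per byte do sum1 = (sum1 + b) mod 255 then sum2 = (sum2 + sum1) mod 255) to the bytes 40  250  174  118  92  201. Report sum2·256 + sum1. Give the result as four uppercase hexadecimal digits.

Running sums (mod 255):
  after byte 0 (40): sum1=40, sum2=40
  after byte 1 (250): sum1=35, sum2=75
  after byte 2 (174): sum1=209, sum2=29
  after byte 3 (118): sum1=72, sum2=101
  after byte 4 (92): sum1=164, sum2=10
  after byte 5 (201): sum1=110, sum2=120
Checksum = sum2·256 + sum1 = 120·256 + 110 = 30830 = 0x786E.

786E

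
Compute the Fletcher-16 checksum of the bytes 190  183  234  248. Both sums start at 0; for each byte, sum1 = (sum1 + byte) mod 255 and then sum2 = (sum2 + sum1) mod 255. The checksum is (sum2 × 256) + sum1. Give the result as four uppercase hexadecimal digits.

Running sums (mod 255):
  after byte 0 (190): sum1=190, sum2=190
  after byte 1 (183): sum1=118, sum2=53
  after byte 2 (234): sum1=97, sum2=150
  after byte 3 (248): sum1=90, sum2=240
Checksum = sum2·256 + sum1 = 240·256 + 90 = 61530 = 0xF05A.

F05A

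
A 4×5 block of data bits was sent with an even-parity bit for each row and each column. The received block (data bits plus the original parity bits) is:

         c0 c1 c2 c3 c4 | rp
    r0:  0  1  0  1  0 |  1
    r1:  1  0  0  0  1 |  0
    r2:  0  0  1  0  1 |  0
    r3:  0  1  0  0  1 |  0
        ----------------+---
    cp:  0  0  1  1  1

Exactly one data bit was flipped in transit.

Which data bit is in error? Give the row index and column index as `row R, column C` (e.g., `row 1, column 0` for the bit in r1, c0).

Recompute each row's even parity and compare to rp:
  r0: data parity 0, sent rp 1 → mismatch
  r1: data parity 0, sent rp 0 → ok
  r2: data parity 0, sent rp 0 → ok
  r3: data parity 0, sent rp 0 → ok
Recompute each column's even parity and compare to cp:
  c0: data parity 1, sent cp 0 → mismatch
  c1: data parity 0, sent cp 0 → ok
  c2: data parity 1, sent cp 1 → ok
  c3: data parity 1, sent cp 1 → ok
  c4: data parity 1, sent cp 1 → ok
Exactly one row (r0) and one column (c0) fail → the flipped bit is at their intersection.

row 0, column 0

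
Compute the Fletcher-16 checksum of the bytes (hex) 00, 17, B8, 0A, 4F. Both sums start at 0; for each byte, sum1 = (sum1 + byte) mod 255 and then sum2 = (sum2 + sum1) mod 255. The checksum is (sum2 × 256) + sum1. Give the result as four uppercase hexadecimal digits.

E929

Running sums (mod 255):
  after byte 0 (00): sum1=0, sum2=0
  after byte 1 (17): sum1=23, sum2=23
  after byte 2 (B8): sum1=207, sum2=230
  after byte 3 (0A): sum1=217, sum2=192
  after byte 4 (4F): sum1=41, sum2=233
Checksum = sum2·256 + sum1 = 233·256 + 41 = 59689 = 0xE929.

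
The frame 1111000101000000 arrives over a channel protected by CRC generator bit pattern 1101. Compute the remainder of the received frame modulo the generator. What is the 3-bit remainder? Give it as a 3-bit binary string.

010

Modulo-2 division of 1111000101000000 by 1101:
  pos 0: 1111 XOR 1101 = 0010
  pos 2: 1000 XOR 1101 = 0101
  pos 3: 1010 XOR 1101 = 0111
  pos 4: 1111 XOR 1101 = 0010
  pos 6: 1001 XOR 1101 = 0100
  pos 7: 1000 XOR 1101 = 0101
  pos 8: 1010 XOR 1101 = 0111
  pos 9: 1110 XOR 1101 = 0011
  pos 11: 1100 XOR 1101 = 0001
Remainder = 010 (nonzero — an error is detected).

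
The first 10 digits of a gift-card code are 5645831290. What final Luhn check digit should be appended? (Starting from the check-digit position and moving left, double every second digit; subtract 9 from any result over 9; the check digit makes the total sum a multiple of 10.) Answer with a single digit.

Partial digits right→left: 0 9 2 1 3 8 5 4 6 5
Double every second digit counting from the check-digit position (so the 1st, 3rd, 5th, ... of the partial from the right).
  doubled (with −9 where >9): 0 4 6 1 3 → sum 14
  kept as-is: 9 1 8 4 5 → sum 27
Total = 14 + 27 = 41.
Check digit = (10 − (41 mod 10)) mod 10 = 9.

9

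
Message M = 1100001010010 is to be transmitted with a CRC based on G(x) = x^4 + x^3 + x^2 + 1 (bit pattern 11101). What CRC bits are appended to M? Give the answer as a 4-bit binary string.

1011

Append 4 zeros: 11000010100100000. Divide by 11101 (XOR where the leading bit is 1):
  pos 0: 11000 XOR 11101 = 00101
  pos 2: 10101 XOR 11101 = 01000
  pos 3: 10000 XOR 11101 = 01101
  pos 4: 11011 XOR 11101 = 00110
  pos 6: 11000 XOR 11101 = 00101
  pos 8: 10110 XOR 11101 = 01011
  pos 9: 10110 XOR 11101 = 01011
  pos 10: 10110 XOR 11101 = 01011
  pos 11: 10110 XOR 11101 = 01011
  pos 12: 10110 XOR 11101 = 01011
Remainder (last 4 bits) = 1011. This is the CRC / FCS.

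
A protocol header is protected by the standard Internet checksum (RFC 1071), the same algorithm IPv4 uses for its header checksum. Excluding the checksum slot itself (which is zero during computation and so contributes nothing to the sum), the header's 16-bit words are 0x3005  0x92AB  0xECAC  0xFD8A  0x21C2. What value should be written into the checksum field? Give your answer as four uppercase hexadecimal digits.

3155

One's-complement addition (fold any carry out of bit 15 back into bit 0):
  0x3005 + 0x92AB = 0x0C2B0
  0xC2B0 + 0xECAC = 0x1AF5C → wrap carry → 0xAF5D
  0xAF5D + 0xFD8A = 0x1ACE7 → wrap carry → 0xACE8
  0xACE8 + 0x21C2 = 0x0CEAA
One's-complement sum = 0xCEAA.
Checksum = ~0xCEAA & 0xFFFF = 0x3155.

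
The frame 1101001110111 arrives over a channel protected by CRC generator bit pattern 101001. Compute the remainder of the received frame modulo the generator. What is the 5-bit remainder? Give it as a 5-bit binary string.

00000

Modulo-2 division of 1101001110111 by 101001:
  pos 0: 110100 XOR 101001 = 011101
  pos 1: 111011 XOR 101001 = 010010
  pos 2: 100101 XOR 101001 = 001100
  pos 4: 110010 XOR 101001 = 011011
  pos 5: 110111 XOR 101001 = 011110
  pos 6: 111101 XOR 101001 = 010100
  pos 7: 101001 XOR 101001 = 000000
Remainder = 00000 (zero — the frame passes the CRC check).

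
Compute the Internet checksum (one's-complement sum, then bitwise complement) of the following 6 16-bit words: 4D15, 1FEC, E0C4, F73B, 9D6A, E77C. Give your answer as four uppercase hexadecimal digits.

One's-complement addition (fold any carry out of bit 15 back into bit 0):
  0x4D15 + 0x1FEC = 0x06D01
  0x6D01 + 0xE0C4 = 0x14DC5 → wrap carry → 0x4DC6
  0x4DC6 + 0xF73B = 0x14501 → wrap carry → 0x4502
  0x4502 + 0x9D6A = 0x0E26C
  0xE26C + 0xE77C = 0x1C9E8 → wrap carry → 0xC9E9
One's-complement sum = 0xC9E9.
Checksum = ~0xC9E9 & 0xFFFF = 0x3616.

3616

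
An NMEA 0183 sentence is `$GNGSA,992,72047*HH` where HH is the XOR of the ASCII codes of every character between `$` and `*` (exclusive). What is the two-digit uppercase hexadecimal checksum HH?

XOR the ASCII codes of the payload characters:
  'G' = 0x47 → acc = 0x47
  'N' = 0x4E → acc = 0x09
  'G' = 0x47 → acc = 0x4E
  'S' = 0x53 → acc = 0x1D
  'A' = 0x41 → acc = 0x5C
  ',' = 0x2C → acc = 0x70
  '9' = 0x39 → acc = 0x49
  '9' = 0x39 → acc = 0x70
  '2' = 0x32 → acc = 0x42
  ',' = 0x2C → acc = 0x6E
  '7' = 0x37 → acc = 0x59
  '2' = 0x32 → acc = 0x6B
  '0' = 0x30 → acc = 0x5B
  '4' = 0x34 → acc = 0x6F
  '7' = 0x37 → acc = 0x58
Checksum = 0x58.

58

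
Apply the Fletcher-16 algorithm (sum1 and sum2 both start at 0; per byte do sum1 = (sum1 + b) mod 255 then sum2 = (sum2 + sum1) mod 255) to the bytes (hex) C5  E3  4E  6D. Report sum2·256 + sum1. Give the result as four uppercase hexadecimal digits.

Running sums (mod 255):
  after byte 0 (C5): sum1=197, sum2=197
  after byte 1 (E3): sum1=169, sum2=111
  after byte 2 (4E): sum1=247, sum2=103
  after byte 3 (6D): sum1=101, sum2=204
Checksum = sum2·256 + sum1 = 204·256 + 101 = 52325 = 0xCC65.

CC65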